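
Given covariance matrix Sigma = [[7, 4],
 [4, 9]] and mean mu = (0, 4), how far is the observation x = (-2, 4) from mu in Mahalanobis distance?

Step 1 — centre the observation: (x - mu) = (-2, 0).

Step 2 — invert Sigma. det(Sigma) = 7·9 - (4)² = 47.
  Sigma^{-1} = (1/det) · [[d, -b], [-b, a]] = [[0.1915, -0.0851],
 [-0.0851, 0.1489]].

Step 3 — form the quadratic (x - mu)^T · Sigma^{-1} · (x - mu):
  Sigma^{-1} · (x - mu) = (-0.383, 0.1702).
  (x - mu)^T · [Sigma^{-1} · (x - mu)] = (-2)·(-0.383) + (0)·(0.1702) = 0.766.

Step 4 — take square root: d = √(0.766) ≈ 0.8752.

d(x, mu) = √(0.766) ≈ 0.8752


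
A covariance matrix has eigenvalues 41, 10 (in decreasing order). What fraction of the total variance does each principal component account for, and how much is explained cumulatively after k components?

Step 1 — total variance = trace(Sigma) = Σ λ_i = 41 + 10 = 51.

Step 2 — fraction explained by component i = λ_i / Σ λ:
  PC1: 41/51 = 0.8039
  PC2: 10/51 = 0.1961

Step 3 — cumulative fraction after k components = (λ_1 + ... + λ_k) / Σ λ:
  k = 1: 41/51 = 0.8039
  k = 2: (41 + 10)/51 = 51/51 = 1

Summary (fraction, with percent):

explained: PC1 0.8039 (80.39%), PC2 0.1961 (19.61%);  cumulative: 0.8039, 1


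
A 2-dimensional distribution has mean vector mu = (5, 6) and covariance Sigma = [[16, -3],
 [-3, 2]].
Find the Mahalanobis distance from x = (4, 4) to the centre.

Step 1 — centre the observation: (x - mu) = (-1, -2).

Step 2 — invert Sigma. det(Sigma) = 16·2 - (-3)² = 23.
  Sigma^{-1} = (1/det) · [[d, -b], [-b, a]] = [[0.087, 0.1304],
 [0.1304, 0.6957]].

Step 3 — form the quadratic (x - mu)^T · Sigma^{-1} · (x - mu):
  Sigma^{-1} · (x - mu) = (-0.3478, -1.5217).
  (x - mu)^T · [Sigma^{-1} · (x - mu)] = (-1)·(-0.3478) + (-2)·(-1.5217) = 3.3913.

Step 4 — take square root: d = √(3.3913) ≈ 1.8415.

d(x, mu) = √(3.3913) ≈ 1.8415


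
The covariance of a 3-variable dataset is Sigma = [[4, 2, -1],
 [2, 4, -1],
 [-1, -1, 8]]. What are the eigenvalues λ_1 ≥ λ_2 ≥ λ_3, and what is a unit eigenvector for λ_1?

Step 1 — characteristic polynomial p(λ) = det(λI - Sigma) = λ³ - tr·λ² + c_1·λ - det, where tr = trace, c_1 = sum of the principal 2×2 minors, det = det(Sigma):
  tr = 4 + 4 + 8 = 16,
  c_1 = (4·4 - (2)²) + (4·8 - (-1)²) + (4·8 - (-1)²) = 12 + 31 + 31 = 74,
  det = 4·(4·8 - (-1)²) - (2)·((2)·8 - (-1)·(-1)) + (-1)·((2)·(-1) - 4·(-1)) = 4·(31) - (2)·(15) + (-1)·(2) = 92.
  So p(λ) = λ³ - 16λ² + 74λ - 92.
Step 2 — look for an integer root (rational root theorem: any rational root is an integer divisor of 92). Testing λ = 2:
  p(2) = 8 - 64 + 148 - 92 = 0  ✓
  Dividing out (λ - 2): p(λ) = (λ - 2)(λ² - 14λ + 46).
Step 3 — remaining eigenvalues from the quadratic λ² - 14λ + 46 = 0:
  Δ = 14² - 4·46 = 196 - 184 = 12,  λ = (14 ± √12)/2 = (14 ± 3.4641)/2 ≈ 8.7321 or 5.2679.
  Sorted: λ_1 = 8.7321,  λ_2 = 5.2679,  λ_3 = 2  (check: sum = 16 = tr ✓).

Step 4 — unit eigenvector for λ_1 ≈ 8.7321: v spans the null space of (Sigma - λ_1 I), whose rows are
  r_1 = (-4.7321, 2, -1),  r_2 = (2, -4.7321, -1),  r_3 = (-1, -1, -0.7321).
  v is orthogonal to every row, so take v ∝ r_1 × r_2 = ((2)·(-1) - (-1)·(-4.7321), (-1)·(2) - (-4.7321)·(-1), (-4.7321)·(-4.7321) - (2)·(2)) ≈ (-6.7321, -6.7321, 18.3923).
  Rescale (multiply by -1 so the first nonzero entry is positive): u = (6.7321, 6.7321, -18.3923).
  ||u|| = √((6.7321)² + (6.7321)² + (-18.3923)²) = √(428.9179) ≈ 20.7103,  v_1 = u/||u|| ≈ (0.3251, 0.3251, -0.8881) (||v_1|| = 1).

λ_1 = 8.7321,  λ_2 = 5.2679,  λ_3 = 2;  v_1 ≈ (0.3251, 0.3251, -0.8881)


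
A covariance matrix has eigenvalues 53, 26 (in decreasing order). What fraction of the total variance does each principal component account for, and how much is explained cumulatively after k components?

Step 1 — total variance = trace(Sigma) = Σ λ_i = 53 + 26 = 79.

Step 2 — fraction explained by component i = λ_i / Σ λ:
  PC1: 53/79 = 0.6709
  PC2: 26/79 = 0.3291

Step 3 — cumulative fraction after k components = (λ_1 + ... + λ_k) / Σ λ:
  k = 1: 53/79 = 0.6709
  k = 2: (53 + 26)/79 = 79/79 = 1

Summary (fraction, with percent):

explained: PC1 0.6709 (67.09%), PC2 0.3291 (32.91%);  cumulative: 0.6709, 1


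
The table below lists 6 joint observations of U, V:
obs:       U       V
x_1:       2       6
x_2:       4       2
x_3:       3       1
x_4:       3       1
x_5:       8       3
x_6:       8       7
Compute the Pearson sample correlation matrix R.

Step 1 — column means:
  mean(U) = (2 + 4 + 3 + 3 + 8 + 8) / 6 = 28/6 = 4.6667
  mean(V) = (6 + 2 + 1 + 1 + 3 + 7) / 6 = 20/6 = 3.3333

Step 2 — sample variances and covariances s[i,j] = (1/(n-1)) · Σ_k (x_{k,i} - mean_i) · (x_{k,j} - mean_j), with n-1 = 5:
  s[U,U] = ((-2.6667)·(-2.6667) + (-0.6667)·(-0.6667) + (-1.6667)·(-1.6667) + (-1.6667)·(-1.6667) + (3.3333)·(3.3333) + (3.3333)·(3.3333)) / 5 = 35.3333/5 = 7.0667
  s[U,V] = ((-2.6667)·(2.6667) + (-0.6667)·(-1.3333) + (-1.6667)·(-2.3333) + (-1.6667)·(-2.3333) + (3.3333)·(-0.3333) + (3.3333)·(3.6667)) / 5 = 12.6667/5 = 2.5333
  s[V,V] = ((2.6667)·(2.6667) + (-1.3333)·(-1.3333) + (-2.3333)·(-2.3333) + (-2.3333)·(-2.3333) + (-0.3333)·(-0.3333) + (3.6667)·(3.6667)) / 5 = 33.3333/5 = 6.6667
  Sample standard deviations s_i = √(s[i,i]):
  s(U) = √(7.0667) = 2.6583
  s(V) = √(6.6667) = 2.582

Step 3 — r_{ij} = s_{ij} / (s_i · s_j):
  r[U,U] = 1 (diagonal).
  r[U,V] = 2.5333 / (2.6583 · 2.582) = 2.5333 / 6.8638 = 0.3691
  r[V,V] = 1 (diagonal).

R is symmetric with unit diagonal. Assembling:

R = [[1, 0.3691],
 [0.3691, 1]]


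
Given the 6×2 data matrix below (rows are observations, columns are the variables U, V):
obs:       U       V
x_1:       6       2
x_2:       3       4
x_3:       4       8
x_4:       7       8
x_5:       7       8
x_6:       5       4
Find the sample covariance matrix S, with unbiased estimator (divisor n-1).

Step 1 — column means:
  mean(U) = (6 + 3 + 4 + 7 + 7 + 5) / 6 = 32/6 = 5.3333
  mean(V) = (2 + 4 + 8 + 8 + 8 + 4) / 6 = 34/6 = 5.6667

Step 2 — sample covariance S[i,j] = (1/(n-1)) · Σ_k (x_{k,i} - mean_i) · (x_{k,j} - mean_j), with n-1 = 5.
  S[U,U] = ((0.6667)·(0.6667) + (-2.3333)·(-2.3333) + (-1.3333)·(-1.3333) + (1.6667)·(1.6667) + (1.6667)·(1.6667) + (-0.3333)·(-0.3333)) / 5 = 13.3333/5 = 2.6667
  S[U,V] = ((0.6667)·(-3.6667) + (-2.3333)·(-1.6667) + (-1.3333)·(2.3333) + (1.6667)·(2.3333) + (1.6667)·(2.3333) + (-0.3333)·(-1.6667)) / 5 = 6.6667/5 = 1.3333
  S[V,V] = ((-3.6667)·(-3.6667) + (-1.6667)·(-1.6667) + (2.3333)·(2.3333) + (2.3333)·(2.3333) + (2.3333)·(2.3333) + (-1.6667)·(-1.6667)) / 5 = 35.3333/5 = 7.0667

S is symmetric (S[j,i] = S[i,j]). Assembling:

S = [[2.6667, 1.3333],
 [1.3333, 7.0667]]


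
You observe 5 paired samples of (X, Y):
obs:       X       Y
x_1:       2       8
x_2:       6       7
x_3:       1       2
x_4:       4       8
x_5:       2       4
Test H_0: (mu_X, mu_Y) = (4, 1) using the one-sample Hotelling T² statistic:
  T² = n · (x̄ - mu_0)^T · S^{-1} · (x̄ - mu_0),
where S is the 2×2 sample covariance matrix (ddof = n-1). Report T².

Step 1 — sample mean vector:
  mean(X) = (2 + 6 + 1 + 4 + 2) / 5 = 15/5 = 3
  mean(Y) = (8 + 7 + 2 + 8 + 4) / 5 = 29/5 = 5.8
  x̄ = (3, 5.8),  deviation x̄ - mu_0 = (3, 5.8) - (4, 1) = (-1, 4.8).

Step 2 — sample covariance matrix, S[i,j] = (1/(n-1)) · Σ_k (x_{k,i} - mean_i) · (x_{k,j} - mean_j), divisor n-1 = 4:
  S[X,X] = ((-1)·(-1) + (3)·(3) + (-2)·(-2) + (1)·(1) + (-1)·(-1)) / 4 = 16/4 = 4
  S[X,Y] = ((-1)·(2.2) + (3)·(1.2) + (-2)·(-3.8) + (1)·(2.2) + (-1)·(-1.8)) / 4 = 13/4 = 3.25
  S[Y,Y] = ((2.2)·(2.2) + (1.2)·(1.2) + (-3.8)·(-3.8) + (2.2)·(2.2) + (-1.8)·(-1.8)) / 4 = 28.8/4 = 7.2
  S = [[4, 3.25],
 [3.25, 7.2]].

Step 3 — invert S. det(S) = 4·7.2 - (3.25)² = 18.2375.
  S^{-1} = (1/det) · [[d, -b], [-b, a]] = [[0.3948, -0.1782],
 [-0.1782, 0.2193]].

Step 4 — quadratic form (x̄ - mu_0)^T · S^{-1} · (x̄ - mu_0):
  S^{-1} · (x̄ - mu_0) = (-1.2502, 1.231),
  (x̄ - mu_0)^T · [...] = (-1)·(-1.2502) + (4.8)·(1.231) = 7.1589.

Step 5 — scale by n: T² = 5 · 7.1589 = 35.7944.

T² ≈ 35.7944


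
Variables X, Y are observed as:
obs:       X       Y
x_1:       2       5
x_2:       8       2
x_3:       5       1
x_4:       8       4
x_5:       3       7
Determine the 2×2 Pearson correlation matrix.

Step 1 — column means:
  mean(X) = (2 + 8 + 5 + 8 + 3) / 5 = 26/5 = 5.2
  mean(Y) = (5 + 2 + 1 + 4 + 7) / 5 = 19/5 = 3.8

Step 2 — sample variances and covariances s[i,j] = (1/(n-1)) · Σ_k (x_{k,i} - mean_i) · (x_{k,j} - mean_j), with n-1 = 4:
  s[X,X] = ((-3.2)·(-3.2) + (2.8)·(2.8) + (-0.2)·(-0.2) + (2.8)·(2.8) + (-2.2)·(-2.2)) / 4 = 30.8/4 = 7.7
  s[X,Y] = ((-3.2)·(1.2) + (2.8)·(-1.8) + (-0.2)·(-2.8) + (2.8)·(0.2) + (-2.2)·(3.2)) / 4 = -14.8/4 = -3.7
  s[Y,Y] = ((1.2)·(1.2) + (-1.8)·(-1.8) + (-2.8)·(-2.8) + (0.2)·(0.2) + (3.2)·(3.2)) / 4 = 22.8/4 = 5.7
  Sample standard deviations s_i = √(s[i,i]):
  s(X) = √(7.7) = 2.7749
  s(Y) = √(5.7) = 2.3875

Step 3 — r_{ij} = s_{ij} / (s_i · s_j):
  r[X,X] = 1 (diagonal).
  r[X,Y] = -3.7 / (2.7749 · 2.3875) = -3.7 / 6.625 = -0.5585
  r[Y,Y] = 1 (diagonal).

R is symmetric with unit diagonal. Assembling:

R = [[1, -0.5585],
 [-0.5585, 1]]


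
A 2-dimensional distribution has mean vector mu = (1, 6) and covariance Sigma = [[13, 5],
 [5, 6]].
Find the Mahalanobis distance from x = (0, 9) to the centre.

Step 1 — centre the observation: (x - mu) = (-1, 3).

Step 2 — invert Sigma. det(Sigma) = 13·6 - (5)² = 53.
  Sigma^{-1} = (1/det) · [[d, -b], [-b, a]] = [[0.1132, -0.0943],
 [-0.0943, 0.2453]].

Step 3 — form the quadratic (x - mu)^T · Sigma^{-1} · (x - mu):
  Sigma^{-1} · (x - mu) = (-0.3962, 0.8302).
  (x - mu)^T · [Sigma^{-1} · (x - mu)] = (-1)·(-0.3962) + (3)·(0.8302) = 2.8868.

Step 4 — take square root: d = √(2.8868) ≈ 1.6991.

d(x, mu) = √(2.8868) ≈ 1.6991


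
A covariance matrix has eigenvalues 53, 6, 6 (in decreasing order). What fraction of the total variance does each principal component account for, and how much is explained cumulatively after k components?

Step 1 — total variance = trace(Sigma) = Σ λ_i = 53 + 6 + 6 = 65.

Step 2 — fraction explained by component i = λ_i / Σ λ:
  PC1: 53/65 = 0.8154
  PC2: 6/65 = 0.0923
  PC3: 6/65 = 0.0923

Step 3 — cumulative fraction after k components = (λ_1 + ... + λ_k) / Σ λ:
  k = 1: 53/65 = 0.8154
  k = 2: (53 + 6)/65 = 59/65 = 0.9077
  k = 3: (53 + 6 + 6)/65 = 65/65 = 1

Summary (fraction, with percent):

explained: PC1 0.8154 (81.54%), PC2 0.0923 (9.23%), PC3 0.0923 (9.23%);  cumulative: 0.8154, 0.9077, 1


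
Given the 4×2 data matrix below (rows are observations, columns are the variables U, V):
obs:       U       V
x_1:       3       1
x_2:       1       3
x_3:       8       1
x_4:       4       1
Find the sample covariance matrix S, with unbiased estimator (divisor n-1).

Step 1 — column means:
  mean(U) = (3 + 1 + 8 + 4) / 4 = 16/4 = 4
  mean(V) = (1 + 3 + 1 + 1) / 4 = 6/4 = 1.5

Step 2 — sample covariance S[i,j] = (1/(n-1)) · Σ_k (x_{k,i} - mean_i) · (x_{k,j} - mean_j), with n-1 = 3.
  S[U,U] = ((-1)·(-1) + (-3)·(-3) + (4)·(4) + (0)·(0)) / 3 = 26/3 = 8.6667
  S[U,V] = ((-1)·(-0.5) + (-3)·(1.5) + (4)·(-0.5) + (0)·(-0.5)) / 3 = -6/3 = -2
  S[V,V] = ((-0.5)·(-0.5) + (1.5)·(1.5) + (-0.5)·(-0.5) + (-0.5)·(-0.5)) / 3 = 3/3 = 1

S is symmetric (S[j,i] = S[i,j]). Assembling:

S = [[8.6667, -2],
 [-2, 1]]


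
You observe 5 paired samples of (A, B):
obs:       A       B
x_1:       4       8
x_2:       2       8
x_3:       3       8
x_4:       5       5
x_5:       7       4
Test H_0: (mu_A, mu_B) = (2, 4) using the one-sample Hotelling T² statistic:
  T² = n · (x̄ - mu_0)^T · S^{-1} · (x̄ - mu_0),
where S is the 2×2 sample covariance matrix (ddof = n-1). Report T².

Step 1 — sample mean vector:
  mean(A) = (4 + 2 + 3 + 5 + 7) / 5 = 21/5 = 4.2
  mean(B) = (8 + 8 + 8 + 5 + 4) / 5 = 33/5 = 6.6
  x̄ = (4.2, 6.6),  deviation x̄ - mu_0 = (4.2, 6.6) - (2, 4) = (2.2, 2.6).

Step 2 — sample covariance matrix, S[i,j] = (1/(n-1)) · Σ_k (x_{k,i} - mean_i) · (x_{k,j} - mean_j), divisor n-1 = 4:
  S[A,A] = ((-0.2)·(-0.2) + (-2.2)·(-2.2) + (-1.2)·(-1.2) + (0.8)·(0.8) + (2.8)·(2.8)) / 4 = 14.8/4 = 3.7
  S[A,B] = ((-0.2)·(1.4) + (-2.2)·(1.4) + (-1.2)·(1.4) + (0.8)·(-1.6) + (2.8)·(-2.6)) / 4 = -13.6/4 = -3.4
  S[B,B] = ((1.4)·(1.4) + (1.4)·(1.4) + (1.4)·(1.4) + (-1.6)·(-1.6) + (-2.6)·(-2.6)) / 4 = 15.2/4 = 3.8
  S = [[3.7, -3.4],
 [-3.4, 3.8]].

Step 3 — invert S. det(S) = 3.7·3.8 - (-3.4)² = 2.5.
  S^{-1} = (1/det) · [[d, -b], [-b, a]] = [[1.52, 1.36],
 [1.36, 1.48]].

Step 4 — quadratic form (x̄ - mu_0)^T · S^{-1} · (x̄ - mu_0):
  S^{-1} · (x̄ - mu_0) = (6.88, 6.84),
  (x̄ - mu_0)^T · [...] = (2.2)·(6.88) + (2.6)·(6.84) = 32.92.

Step 5 — scale by n: T² = 5 · 32.92 = 164.6.

T² ≈ 164.6


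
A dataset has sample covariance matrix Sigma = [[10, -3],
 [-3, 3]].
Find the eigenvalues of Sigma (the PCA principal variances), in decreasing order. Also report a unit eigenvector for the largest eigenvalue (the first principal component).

Step 1 — characteristic polynomial of 2×2 Sigma:
  det(Sigma - λI) = λ² - trace · λ + det = 0.
  trace = 10 + 3 = 13, det = 10·3 - (-3)² = 21.
Step 2 — discriminant:
  Δ = trace² - 4·det = 169 - 84 = 85.
Step 3 — eigenvalues:
  λ = (trace ± √Δ)/2 = (13 ± 9.2195)/2,
  λ_1 = 11.1098,  λ_2 = 1.8902.

Step 4 — unit eigenvector for λ_1: solve (Sigma - λ_1 I)v = 0. First row:
  (10 - 11.1098)·v_x + (-3)·v_y = 0, i.e. (-1.1098)·v_x + (-3)·v_y = 0,
  so v ∝ (b, λ_1 - a) = (-3, 1.1098); multiply by -1 so the first entry is positive: u = (3, -1.1098).
  ||u|| = √((3)² + (-1.1098)²) = √(10.2316) ≈ 3.1987,
  v_1 = u/||u|| ≈ (0.9379, -0.3469) (||v_1|| = 1).

λ_1 = 11.1098,  λ_2 = 1.8902;  v_1 ≈ (0.9379, -0.3469)


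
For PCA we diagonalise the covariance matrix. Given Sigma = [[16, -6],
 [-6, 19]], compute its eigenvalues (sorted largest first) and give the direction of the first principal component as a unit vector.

Step 1 — characteristic polynomial of 2×2 Sigma:
  det(Sigma - λI) = λ² - trace · λ + det = 0.
  trace = 16 + 19 = 35, det = 16·19 - (-6)² = 268.
Step 2 — discriminant:
  Δ = trace² - 4·det = 1225 - 1072 = 153.
Step 3 — eigenvalues:
  λ = (trace ± √Δ)/2 = (35 ± 12.3693)/2,
  λ_1 = 23.6847,  λ_2 = 11.3153.

Step 4 — unit eigenvector for λ_1: solve (Sigma - λ_1 I)v = 0. First row:
  (16 - 23.6847)·v_x + (-6)·v_y = 0, i.e. (-7.6847)·v_x + (-6)·v_y = 0,
  so v ∝ (b, λ_1 - a) = (-6, 7.6847); multiply by -1 so the first entry is positive: u = (6, -7.6847).
  ||u|| = √((6)² + (-7.6847)²) = √(95.054) ≈ 9.7496,
  v_1 = u/||u|| ≈ (0.6154, -0.7882) (||v_1|| = 1).

λ_1 = 23.6847,  λ_2 = 11.3153;  v_1 ≈ (0.6154, -0.7882)


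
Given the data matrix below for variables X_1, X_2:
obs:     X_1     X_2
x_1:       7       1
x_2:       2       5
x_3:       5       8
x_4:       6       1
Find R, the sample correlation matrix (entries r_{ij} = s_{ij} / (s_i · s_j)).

Step 1 — column means:
  mean(X_1) = (7 + 2 + 5 + 6) / 4 = 20/4 = 5
  mean(X_2) = (1 + 5 + 8 + 1) / 4 = 15/4 = 3.75

Step 2 — sample variances and covariances s[i,j] = (1/(n-1)) · Σ_k (x_{k,i} - mean_i) · (x_{k,j} - mean_j), with n-1 = 3:
  s[X_1,X_1] = ((2)·(2) + (-3)·(-3) + (0)·(0) + (1)·(1)) / 3 = 14/3 = 4.6667
  s[X_1,X_2] = ((2)·(-2.75) + (-3)·(1.25) + (0)·(4.25) + (1)·(-2.75)) / 3 = -12/3 = -4
  s[X_2,X_2] = ((-2.75)·(-2.75) + (1.25)·(1.25) + (4.25)·(4.25) + (-2.75)·(-2.75)) / 3 = 34.75/3 = 11.5833
  Sample standard deviations s_i = √(s[i,i]):
  s(X_1) = √(4.6667) = 2.1602
  s(X_2) = √(11.5833) = 3.4034

Step 3 — r_{ij} = s_{ij} / (s_i · s_j):
  r[X_1,X_1] = 1 (diagonal).
  r[X_1,X_2] = -4 / (2.1602 · 3.4034) = -4 / 7.3522 = -0.5441
  r[X_2,X_2] = 1 (diagonal).

R is symmetric with unit diagonal. Assembling:

R = [[1, -0.5441],
 [-0.5441, 1]]


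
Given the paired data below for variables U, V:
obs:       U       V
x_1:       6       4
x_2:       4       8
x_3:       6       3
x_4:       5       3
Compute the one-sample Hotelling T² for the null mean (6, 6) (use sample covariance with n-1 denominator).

Step 1 — sample mean vector:
  mean(U) = (6 + 4 + 6 + 5) / 4 = 21/4 = 5.25
  mean(V) = (4 + 8 + 3 + 3) / 4 = 18/4 = 4.5
  x̄ = (5.25, 4.5),  deviation x̄ - mu_0 = (5.25, 4.5) - (6, 6) = (-0.75, -1.5).

Step 2 — sample covariance matrix, S[i,j] = (1/(n-1)) · Σ_k (x_{k,i} - mean_i) · (x_{k,j} - mean_j), divisor n-1 = 3:
  S[U,U] = ((0.75)·(0.75) + (-1.25)·(-1.25) + (0.75)·(0.75) + (-0.25)·(-0.25)) / 3 = 2.75/3 = 0.9167
  S[U,V] = ((0.75)·(-0.5) + (-1.25)·(3.5) + (0.75)·(-1.5) + (-0.25)·(-1.5)) / 3 = -5.5/3 = -1.8333
  S[V,V] = ((-0.5)·(-0.5) + (3.5)·(3.5) + (-1.5)·(-1.5) + (-1.5)·(-1.5)) / 3 = 17/3 = 5.6667
  S = [[0.9167, -1.8333],
 [-1.8333, 5.6667]].

Step 3 — invert S. det(S) = 0.9167·5.6667 - (-1.8333)² = 1.8333.
  S^{-1} = (1/det) · [[d, -b], [-b, a]] = [[3.0909, 1],
 [1, 0.5]].

Step 4 — quadratic form (x̄ - mu_0)^T · S^{-1} · (x̄ - mu_0):
  S^{-1} · (x̄ - mu_0) = (-3.8182, -1.5),
  (x̄ - mu_0)^T · [...] = (-0.75)·(-3.8182) + (-1.5)·(-1.5) = 5.1136.

Step 5 — scale by n: T² = 4 · 5.1136 = 20.4545.

T² ≈ 20.4545


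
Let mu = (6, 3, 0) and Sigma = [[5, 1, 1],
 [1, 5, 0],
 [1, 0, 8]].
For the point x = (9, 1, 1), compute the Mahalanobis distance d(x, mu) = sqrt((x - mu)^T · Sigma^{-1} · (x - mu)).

Step 1 — centre the observation: (x - mu) = (3, -2, 1).

Step 2 — invert Sigma (cofactor / det for 3×3, or solve directly):
  Sigma^{-1} = [[0.2139, -0.0428, -0.0267],
 [-0.0428, 0.2086, 0.0053],
 [-0.0267, 0.0053, 0.1283]].

Step 3 — form the quadratic (x - mu)^T · Sigma^{-1} · (x - mu):
  Sigma^{-1} · (x - mu) = (0.7005, -0.5401, 0.0374).
  (x - mu)^T · [Sigma^{-1} · (x - mu)] = (3)·(0.7005) + (-2)·(-0.5401) + (1)·(0.0374) = 3.2193.

Step 4 — take square root: d = √(3.2193) ≈ 1.7942.

d(x, mu) = √(3.2193) ≈ 1.7942


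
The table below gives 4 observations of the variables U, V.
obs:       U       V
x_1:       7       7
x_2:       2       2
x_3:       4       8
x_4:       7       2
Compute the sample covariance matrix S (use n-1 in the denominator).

Step 1 — column means:
  mean(U) = (7 + 2 + 4 + 7) / 4 = 20/4 = 5
  mean(V) = (7 + 2 + 8 + 2) / 4 = 19/4 = 4.75

Step 2 — sample covariance S[i,j] = (1/(n-1)) · Σ_k (x_{k,i} - mean_i) · (x_{k,j} - mean_j), with n-1 = 3.
  S[U,U] = ((2)·(2) + (-3)·(-3) + (-1)·(-1) + (2)·(2)) / 3 = 18/3 = 6
  S[U,V] = ((2)·(2.25) + (-3)·(-2.75) + (-1)·(3.25) + (2)·(-2.75)) / 3 = 4/3 = 1.3333
  S[V,V] = ((2.25)·(2.25) + (-2.75)·(-2.75) + (3.25)·(3.25) + (-2.75)·(-2.75)) / 3 = 30.75/3 = 10.25

S is symmetric (S[j,i] = S[i,j]). Assembling:

S = [[6, 1.3333],
 [1.3333, 10.25]]


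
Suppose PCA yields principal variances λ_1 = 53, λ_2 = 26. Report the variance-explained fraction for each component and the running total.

Step 1 — total variance = trace(Sigma) = Σ λ_i = 53 + 26 = 79.

Step 2 — fraction explained by component i = λ_i / Σ λ:
  PC1: 53/79 = 0.6709
  PC2: 26/79 = 0.3291

Step 3 — cumulative fraction after k components = (λ_1 + ... + λ_k) / Σ λ:
  k = 1: 53/79 = 0.6709
  k = 2: (53 + 26)/79 = 79/79 = 1

Summary (fraction, with percent):

explained: PC1 0.6709 (67.09%), PC2 0.3291 (32.91%);  cumulative: 0.6709, 1


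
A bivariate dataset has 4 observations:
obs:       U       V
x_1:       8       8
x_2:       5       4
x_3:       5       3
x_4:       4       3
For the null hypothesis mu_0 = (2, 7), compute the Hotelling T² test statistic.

Step 1 — sample mean vector:
  mean(U) = (8 + 5 + 5 + 4) / 4 = 22/4 = 5.5
  mean(V) = (8 + 4 + 3 + 3) / 4 = 18/4 = 4.5
  x̄ = (5.5, 4.5),  deviation x̄ - mu_0 = (5.5, 4.5) - (2, 7) = (3.5, -2.5).

Step 2 — sample covariance matrix, S[i,j] = (1/(n-1)) · Σ_k (x_{k,i} - mean_i) · (x_{k,j} - mean_j), divisor n-1 = 3:
  S[U,U] = ((2.5)·(2.5) + (-0.5)·(-0.5) + (-0.5)·(-0.5) + (-1.5)·(-1.5)) / 3 = 9/3 = 3
  S[U,V] = ((2.5)·(3.5) + (-0.5)·(-0.5) + (-0.5)·(-1.5) + (-1.5)·(-1.5)) / 3 = 12/3 = 4
  S[V,V] = ((3.5)·(3.5) + (-0.5)·(-0.5) + (-1.5)·(-1.5) + (-1.5)·(-1.5)) / 3 = 17/3 = 5.6667
  S = [[3, 4],
 [4, 5.6667]].

Step 3 — invert S. det(S) = 3·5.6667 - (4)² = 1.
  S^{-1} = (1/det) · [[d, -b], [-b, a]] = [[5.6667, -4],
 [-4, 3]].

Step 4 — quadratic form (x̄ - mu_0)^T · S^{-1} · (x̄ - mu_0):
  S^{-1} · (x̄ - mu_0) = (29.8333, -21.5),
  (x̄ - mu_0)^T · [...] = (3.5)·(29.8333) + (-2.5)·(-21.5) = 158.1667.

Step 5 — scale by n: T² = 4 · 158.1667 = 632.6667.

T² ≈ 632.6667


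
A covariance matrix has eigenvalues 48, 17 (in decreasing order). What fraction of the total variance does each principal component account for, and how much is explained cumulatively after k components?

Step 1 — total variance = trace(Sigma) = Σ λ_i = 48 + 17 = 65.

Step 2 — fraction explained by component i = λ_i / Σ λ:
  PC1: 48/65 = 0.7385
  PC2: 17/65 = 0.2615

Step 3 — cumulative fraction after k components = (λ_1 + ... + λ_k) / Σ λ:
  k = 1: 48/65 = 0.7385
  k = 2: (48 + 17)/65 = 65/65 = 1

Summary (fraction, with percent):

explained: PC1 0.7385 (73.85%), PC2 0.2615 (26.15%);  cumulative: 0.7385, 1


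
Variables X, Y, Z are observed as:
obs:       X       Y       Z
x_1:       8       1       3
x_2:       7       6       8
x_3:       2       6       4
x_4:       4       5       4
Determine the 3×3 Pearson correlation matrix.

Step 1 — column means:
  mean(X) = (8 + 7 + 2 + 4) / 4 = 21/4 = 5.25
  mean(Y) = (1 + 6 + 6 + 5) / 4 = 18/4 = 4.5
  mean(Z) = (3 + 8 + 4 + 4) / 4 = 19/4 = 4.75

Step 2 — sample variances and covariances s[i,j] = (1/(n-1)) · Σ_k (x_{k,i} - mean_i) · (x_{k,j} - mean_j), with n-1 = 3:
  s[X,X] = ((2.75)·(2.75) + (1.75)·(1.75) + (-3.25)·(-3.25) + (-1.25)·(-1.25)) / 3 = 22.75/3 = 7.5833
  s[X,Y] = ((2.75)·(-3.5) + (1.75)·(1.5) + (-3.25)·(1.5) + (-1.25)·(0.5)) / 3 = -12.5/3 = -4.1667
  s[X,Z] = ((2.75)·(-1.75) + (1.75)·(3.25) + (-3.25)·(-0.75) + (-1.25)·(-0.75)) / 3 = 4.25/3 = 1.4167
  s[Y,Y] = ((-3.5)·(-3.5) + (1.5)·(1.5) + (1.5)·(1.5) + (0.5)·(0.5)) / 3 = 17/3 = 5.6667
  s[Y,Z] = ((-3.5)·(-1.75) + (1.5)·(3.25) + (1.5)·(-0.75) + (0.5)·(-0.75)) / 3 = 9.5/3 = 3.1667
  s[Z,Z] = ((-1.75)·(-1.75) + (3.25)·(3.25) + (-0.75)·(-0.75) + (-0.75)·(-0.75)) / 3 = 14.75/3 = 4.9167
  Sample standard deviations s_i = √(s[i,i]):
  s(X) = √(7.5833) = 2.7538
  s(Y) = √(5.6667) = 2.3805
  s(Z) = √(4.9167) = 2.2174

Step 3 — r_{ij} = s_{ij} / (s_i · s_j):
  r[X,X] = 1 (diagonal).
  r[X,Y] = -4.1667 / (2.7538 · 2.3805) = -4.1667 / 6.5553 = -0.6356
  r[X,Z] = 1.4167 / (2.7538 · 2.2174) = 1.4167 / 6.1061 = 0.232
  r[Y,Y] = 1 (diagonal).
  r[Y,Z] = 3.1667 / (2.3805 · 2.2174) = 3.1667 / 5.2784 = 0.5999
  r[Z,Z] = 1 (diagonal).

R is symmetric with unit diagonal. Assembling:

R = [[1, -0.6356, 0.232],
 [-0.6356, 1, 0.5999],
 [0.232, 0.5999, 1]]


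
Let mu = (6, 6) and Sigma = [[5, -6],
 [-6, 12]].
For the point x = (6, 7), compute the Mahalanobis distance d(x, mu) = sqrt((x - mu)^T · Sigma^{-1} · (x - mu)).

Step 1 — centre the observation: (x - mu) = (0, 1).

Step 2 — invert Sigma. det(Sigma) = 5·12 - (-6)² = 24.
  Sigma^{-1} = (1/det) · [[d, -b], [-b, a]] = [[0.5, 0.25],
 [0.25, 0.2083]].

Step 3 — form the quadratic (x - mu)^T · Sigma^{-1} · (x - mu):
  Sigma^{-1} · (x - mu) = (0.25, 0.2083).
  (x - mu)^T · [Sigma^{-1} · (x - mu)] = (0)·(0.25) + (1)·(0.2083) = 0.2083.

Step 4 — take square root: d = √(0.2083) ≈ 0.4564.

d(x, mu) = √(0.2083) ≈ 0.4564


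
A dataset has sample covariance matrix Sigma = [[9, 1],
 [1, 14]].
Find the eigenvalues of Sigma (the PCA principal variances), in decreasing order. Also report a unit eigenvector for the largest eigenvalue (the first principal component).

Step 1 — characteristic polynomial of 2×2 Sigma:
  det(Sigma - λI) = λ² - trace · λ + det = 0.
  trace = 9 + 14 = 23, det = 9·14 - (1)² = 125.
Step 2 — discriminant:
  Δ = trace² - 4·det = 529 - 500 = 29.
Step 3 — eigenvalues:
  λ = (trace ± √Δ)/2 = (23 ± 5.3852)/2,
  λ_1 = 14.1926,  λ_2 = 8.8074.

Step 4 — unit eigenvector for λ_1: solve (Sigma - λ_1 I)v = 0. First row:
  (9 - 14.1926)·v_x + (1)·v_y = 0, i.e. (-5.1926)·v_x + (1)·v_y = 0,
  so v ∝ (b, λ_1 - a) = (1, 5.1926) = u.
  ||u|| = √((1)² + (5.1926)²) = √(27.9629) ≈ 5.288,
  v_1 = u/||u|| ≈ (0.1891, 0.982) (||v_1|| = 1).

λ_1 = 14.1926,  λ_2 = 8.8074;  v_1 ≈ (0.1891, 0.982)


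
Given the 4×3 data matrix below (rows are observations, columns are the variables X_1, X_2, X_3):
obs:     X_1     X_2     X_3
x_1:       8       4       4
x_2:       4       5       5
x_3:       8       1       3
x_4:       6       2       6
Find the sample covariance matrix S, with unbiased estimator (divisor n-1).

Step 1 — column means:
  mean(X_1) = (8 + 4 + 8 + 6) / 4 = 26/4 = 6.5
  mean(X_2) = (4 + 5 + 1 + 2) / 4 = 12/4 = 3
  mean(X_3) = (4 + 5 + 3 + 6) / 4 = 18/4 = 4.5

Step 2 — sample covariance S[i,j] = (1/(n-1)) · Σ_k (x_{k,i} - mean_i) · (x_{k,j} - mean_j), with n-1 = 3.
  S[X_1,X_1] = ((1.5)·(1.5) + (-2.5)·(-2.5) + (1.5)·(1.5) + (-0.5)·(-0.5)) / 3 = 11/3 = 3.6667
  S[X_1,X_2] = ((1.5)·(1) + (-2.5)·(2) + (1.5)·(-2) + (-0.5)·(-1)) / 3 = -6/3 = -2
  S[X_1,X_3] = ((1.5)·(-0.5) + (-2.5)·(0.5) + (1.5)·(-1.5) + (-0.5)·(1.5)) / 3 = -5/3 = -1.6667
  S[X_2,X_2] = ((1)·(1) + (2)·(2) + (-2)·(-2) + (-1)·(-1)) / 3 = 10/3 = 3.3333
  S[X_2,X_3] = ((1)·(-0.5) + (2)·(0.5) + (-2)·(-1.5) + (-1)·(1.5)) / 3 = 2/3 = 0.6667
  S[X_3,X_3] = ((-0.5)·(-0.5) + (0.5)·(0.5) + (-1.5)·(-1.5) + (1.5)·(1.5)) / 3 = 5/3 = 1.6667

S is symmetric (S[j,i] = S[i,j]). Assembling:

S = [[3.6667, -2, -1.6667],
 [-2, 3.3333, 0.6667],
 [-1.6667, 0.6667, 1.6667]]


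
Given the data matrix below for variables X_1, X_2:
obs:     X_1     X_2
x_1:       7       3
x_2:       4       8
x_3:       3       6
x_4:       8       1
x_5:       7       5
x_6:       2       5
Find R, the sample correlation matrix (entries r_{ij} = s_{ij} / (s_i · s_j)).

Step 1 — column means:
  mean(X_1) = (7 + 4 + 3 + 8 + 7 + 2) / 6 = 31/6 = 5.1667
  mean(X_2) = (3 + 8 + 6 + 1 + 5 + 5) / 6 = 28/6 = 4.6667

Step 2 — sample variances and covariances s[i,j] = (1/(n-1)) · Σ_k (x_{k,i} - mean_i) · (x_{k,j} - mean_j), with n-1 = 5:
  s[X_1,X_1] = ((1.8333)·(1.8333) + (-1.1667)·(-1.1667) + (-2.1667)·(-2.1667) + (2.8333)·(2.8333) + (1.8333)·(1.8333) + (-3.1667)·(-3.1667)) / 5 = 30.8333/5 = 6.1667
  s[X_1,X_2] = ((1.8333)·(-1.6667) + (-1.1667)·(3.3333) + (-2.1667)·(1.3333) + (2.8333)·(-3.6667) + (1.8333)·(0.3333) + (-3.1667)·(0.3333)) / 5 = -20.6667/5 = -4.1333
  s[X_2,X_2] = ((-1.6667)·(-1.6667) + (3.3333)·(3.3333) + (1.3333)·(1.3333) + (-3.6667)·(-3.6667) + (0.3333)·(0.3333) + (0.3333)·(0.3333)) / 5 = 29.3333/5 = 5.8667
  Sample standard deviations s_i = √(s[i,i]):
  s(X_1) = √(6.1667) = 2.4833
  s(X_2) = √(5.8667) = 2.4221

Step 3 — r_{ij} = s_{ij} / (s_i · s_j):
  r[X_1,X_1] = 1 (diagonal).
  r[X_1,X_2] = -4.1333 / (2.4833 · 2.4221) = -4.1333 / 6.0148 = -0.6872
  r[X_2,X_2] = 1 (diagonal).

R is symmetric with unit diagonal. Assembling:

R = [[1, -0.6872],
 [-0.6872, 1]]


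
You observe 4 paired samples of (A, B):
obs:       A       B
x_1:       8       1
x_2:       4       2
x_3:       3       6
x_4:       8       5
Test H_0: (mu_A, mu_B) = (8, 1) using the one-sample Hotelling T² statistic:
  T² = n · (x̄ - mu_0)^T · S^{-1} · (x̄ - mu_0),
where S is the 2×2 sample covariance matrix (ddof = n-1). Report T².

Step 1 — sample mean vector:
  mean(A) = (8 + 4 + 3 + 8) / 4 = 23/4 = 5.75
  mean(B) = (1 + 2 + 6 + 5) / 4 = 14/4 = 3.5
  x̄ = (5.75, 3.5),  deviation x̄ - mu_0 = (5.75, 3.5) - (8, 1) = (-2.25, 2.5).

Step 2 — sample covariance matrix, S[i,j] = (1/(n-1)) · Σ_k (x_{k,i} - mean_i) · (x_{k,j} - mean_j), divisor n-1 = 3:
  S[A,A] = ((2.25)·(2.25) + (-1.75)·(-1.75) + (-2.75)·(-2.75) + (2.25)·(2.25)) / 3 = 20.75/3 = 6.9167
  S[A,B] = ((2.25)·(-2.5) + (-1.75)·(-1.5) + (-2.75)·(2.5) + (2.25)·(1.5)) / 3 = -6.5/3 = -2.1667
  S[B,B] = ((-2.5)·(-2.5) + (-1.5)·(-1.5) + (2.5)·(2.5) + (1.5)·(1.5)) / 3 = 17/3 = 5.6667
  S = [[6.9167, -2.1667],
 [-2.1667, 5.6667]].

Step 3 — invert S. det(S) = 6.9167·5.6667 - (-2.1667)² = 34.5.
  S^{-1} = (1/det) · [[d, -b], [-b, a]] = [[0.1643, 0.0628],
 [0.0628, 0.2005]].

Step 4 — quadratic form (x̄ - mu_0)^T · S^{-1} · (x̄ - mu_0):
  S^{-1} · (x̄ - mu_0) = (-0.2126, 0.3599),
  (x̄ - mu_0)^T · [...] = (-2.25)·(-0.2126) + (2.5)·(0.3599) = 1.378.

Step 5 — scale by n: T² = 4 · 1.378 = 5.5121.

T² ≈ 5.5121


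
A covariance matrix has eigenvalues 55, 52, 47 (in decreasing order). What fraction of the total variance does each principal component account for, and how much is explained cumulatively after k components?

Step 1 — total variance = trace(Sigma) = Σ λ_i = 55 + 52 + 47 = 154.

Step 2 — fraction explained by component i = λ_i / Σ λ:
  PC1: 55/154 = 0.3571
  PC2: 52/154 = 0.3377
  PC3: 47/154 = 0.3052

Step 3 — cumulative fraction after k components = (λ_1 + ... + λ_k) / Σ λ:
  k = 1: 55/154 = 0.3571
  k = 2: (55 + 52)/154 = 107/154 = 0.6948
  k = 3: (55 + 52 + 47)/154 = 154/154 = 1

Summary (fraction, with percent):

explained: PC1 0.3571 (35.71%), PC2 0.3377 (33.77%), PC3 0.3052 (30.52%);  cumulative: 0.3571, 0.6948, 1


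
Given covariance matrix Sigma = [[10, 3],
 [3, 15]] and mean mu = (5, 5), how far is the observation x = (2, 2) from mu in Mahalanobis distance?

Step 1 — centre the observation: (x - mu) = (-3, -3).

Step 2 — invert Sigma. det(Sigma) = 10·15 - (3)² = 141.
  Sigma^{-1} = (1/det) · [[d, -b], [-b, a]] = [[0.1064, -0.0213],
 [-0.0213, 0.0709]].

Step 3 — form the quadratic (x - mu)^T · Sigma^{-1} · (x - mu):
  Sigma^{-1} · (x - mu) = (-0.2553, -0.1489).
  (x - mu)^T · [Sigma^{-1} · (x - mu)] = (-3)·(-0.2553) + (-3)·(-0.1489) = 1.2128.

Step 4 — take square root: d = √(1.2128) ≈ 1.1013.

d(x, mu) = √(1.2128) ≈ 1.1013


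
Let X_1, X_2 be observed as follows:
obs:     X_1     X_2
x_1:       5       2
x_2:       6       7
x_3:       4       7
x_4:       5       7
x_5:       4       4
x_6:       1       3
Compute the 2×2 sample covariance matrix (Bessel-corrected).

Step 1 — column means:
  mean(X_1) = (5 + 6 + 4 + 5 + 4 + 1) / 6 = 25/6 = 4.1667
  mean(X_2) = (2 + 7 + 7 + 7 + 4 + 3) / 6 = 30/6 = 5

Step 2 — sample covariance S[i,j] = (1/(n-1)) · Σ_k (x_{k,i} - mean_i) · (x_{k,j} - mean_j), with n-1 = 5.
  S[X_1,X_1] = ((0.8333)·(0.8333) + (1.8333)·(1.8333) + (-0.1667)·(-0.1667) + (0.8333)·(0.8333) + (-0.1667)·(-0.1667) + (-3.1667)·(-3.1667)) / 5 = 14.8333/5 = 2.9667
  S[X_1,X_2] = ((0.8333)·(-3) + (1.8333)·(2) + (-0.1667)·(2) + (0.8333)·(2) + (-0.1667)·(-1) + (-3.1667)·(-2)) / 5 = 9/5 = 1.8
  S[X_2,X_2] = ((-3)·(-3) + (2)·(2) + (2)·(2) + (2)·(2) + (-1)·(-1) + (-2)·(-2)) / 5 = 26/5 = 5.2

S is symmetric (S[j,i] = S[i,j]). Assembling:

S = [[2.9667, 1.8],
 [1.8, 5.2]]


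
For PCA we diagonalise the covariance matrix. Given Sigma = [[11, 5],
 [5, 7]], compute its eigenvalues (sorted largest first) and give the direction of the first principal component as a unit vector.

Step 1 — characteristic polynomial of 2×2 Sigma:
  det(Sigma - λI) = λ² - trace · λ + det = 0.
  trace = 11 + 7 = 18, det = 11·7 - (5)² = 52.
Step 2 — discriminant:
  Δ = trace² - 4·det = 324 - 208 = 116.
Step 3 — eigenvalues:
  λ = (trace ± √Δ)/2 = (18 ± 10.7703)/2,
  λ_1 = 14.3852,  λ_2 = 3.6148.

Step 4 — unit eigenvector for λ_1: solve (Sigma - λ_1 I)v = 0. First row:
  (11 - 14.3852)·v_x + (5)·v_y = 0, i.e. (-3.3852)·v_x + (5)·v_y = 0,
  so v ∝ (b, λ_1 - a) = (5, 3.3852) = u.
  ||u|| = √((5)² + (3.3852)²) = √(36.4593) ≈ 6.0382,
  v_1 = u/||u|| ≈ (0.8281, 0.5606) (||v_1|| = 1).

λ_1 = 14.3852,  λ_2 = 3.6148;  v_1 ≈ (0.8281, 0.5606)


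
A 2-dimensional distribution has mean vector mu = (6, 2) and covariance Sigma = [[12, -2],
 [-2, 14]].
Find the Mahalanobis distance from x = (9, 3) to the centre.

Step 1 — centre the observation: (x - mu) = (3, 1).

Step 2 — invert Sigma. det(Sigma) = 12·14 - (-2)² = 164.
  Sigma^{-1} = (1/det) · [[d, -b], [-b, a]] = [[0.0854, 0.0122],
 [0.0122, 0.0732]].

Step 3 — form the quadratic (x - mu)^T · Sigma^{-1} · (x - mu):
  Sigma^{-1} · (x - mu) = (0.2683, 0.1098).
  (x - mu)^T · [Sigma^{-1} · (x - mu)] = (3)·(0.2683) + (1)·(0.1098) = 0.9146.

Step 4 — take square root: d = √(0.9146) ≈ 0.9564.

d(x, mu) = √(0.9146) ≈ 0.9564


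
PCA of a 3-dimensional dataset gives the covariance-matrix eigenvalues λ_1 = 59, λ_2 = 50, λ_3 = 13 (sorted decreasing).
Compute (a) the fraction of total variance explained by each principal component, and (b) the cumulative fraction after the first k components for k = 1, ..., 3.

Step 1 — total variance = trace(Sigma) = Σ λ_i = 59 + 50 + 13 = 122.

Step 2 — fraction explained by component i = λ_i / Σ λ:
  PC1: 59/122 = 0.4836
  PC2: 50/122 = 0.4098
  PC3: 13/122 = 0.1066

Step 3 — cumulative fraction after k components = (λ_1 + ... + λ_k) / Σ λ:
  k = 1: 59/122 = 0.4836
  k = 2: (59 + 50)/122 = 109/122 = 0.8934
  k = 3: (59 + 50 + 13)/122 = 122/122 = 1

Summary (fraction, with percent):

explained: PC1 0.4836 (48.36%), PC2 0.4098 (40.98%), PC3 0.1066 (10.66%);  cumulative: 0.4836, 0.8934, 1


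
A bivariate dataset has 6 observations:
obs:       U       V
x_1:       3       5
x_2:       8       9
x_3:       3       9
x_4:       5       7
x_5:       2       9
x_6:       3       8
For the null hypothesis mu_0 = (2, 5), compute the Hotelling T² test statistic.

Step 1 — sample mean vector:
  mean(U) = (3 + 8 + 3 + 5 + 2 + 3) / 6 = 24/6 = 4
  mean(V) = (5 + 9 + 9 + 7 + 9 + 8) / 6 = 47/6 = 7.8333
  x̄ = (4, 7.8333),  deviation x̄ - mu_0 = (4, 7.8333) - (2, 5) = (2, 2.8333).

Step 2 — sample covariance matrix, S[i,j] = (1/(n-1)) · Σ_k (x_{k,i} - mean_i) · (x_{k,j} - mean_j), divisor n-1 = 5:
  S[U,U] = ((-1)·(-1) + (4)·(4) + (-1)·(-1) + (1)·(1) + (-2)·(-2) + (-1)·(-1)) / 5 = 24/5 = 4.8
  S[U,V] = ((-1)·(-2.8333) + (4)·(1.1667) + (-1)·(1.1667) + (1)·(-0.8333) + (-2)·(1.1667) + (-1)·(0.1667)) / 5 = 3/5 = 0.6
  S[V,V] = ((-2.8333)·(-2.8333) + (1.1667)·(1.1667) + (1.1667)·(1.1667) + (-0.8333)·(-0.8333) + (1.1667)·(1.1667) + (0.1667)·(0.1667)) / 5 = 12.8333/5 = 2.5667
  S = [[4.8, 0.6],
 [0.6, 2.5667]].

Step 3 — invert S. det(S) = 4.8·2.5667 - (0.6)² = 11.96.
  S^{-1} = (1/det) · [[d, -b], [-b, a]] = [[0.2146, -0.0502],
 [-0.0502, 0.4013]].

Step 4 — quadratic form (x̄ - mu_0)^T · S^{-1} · (x̄ - mu_0):
  S^{-1} · (x̄ - mu_0) = (0.2871, 1.0368),
  (x̄ - mu_0)^T · [...] = (2)·(0.2871) + (2.8333)·(1.0368) = 3.5117.

Step 5 — scale by n: T² = 6 · 3.5117 = 21.0702.

T² ≈ 21.0702


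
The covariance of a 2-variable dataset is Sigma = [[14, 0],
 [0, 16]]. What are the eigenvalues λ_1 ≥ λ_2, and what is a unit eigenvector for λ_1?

Step 1 — characteristic polynomial of 2×2 Sigma:
  det(Sigma - λI) = λ² - trace · λ + det = 0.
  trace = 14 + 16 = 30, det = 14·16 - (0)² = 224.
Step 2 — discriminant:
  Δ = trace² - 4·det = 900 - 896 = 4.
Step 3 — eigenvalues:
  λ = (trace ± √Δ)/2 = (30 ± 2)/2,
  λ_1 = 16,  λ_2 = 14.

Step 4 — unit eigenvector for λ_1: Sigma is diagonal, so its eigenvectors are the coordinate axes. λ_1 = 16 is the diagonal entry on the second coordinate axis, hence
  v_1 = (0, 1) (||v_1|| = 1).

λ_1 = 16,  λ_2 = 14;  v_1 ≈ (0, 1)


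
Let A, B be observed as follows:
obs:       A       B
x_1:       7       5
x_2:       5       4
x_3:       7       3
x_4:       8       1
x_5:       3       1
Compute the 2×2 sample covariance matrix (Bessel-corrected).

Step 1 — column means:
  mean(A) = (7 + 5 + 7 + 8 + 3) / 5 = 30/5 = 6
  mean(B) = (5 + 4 + 3 + 1 + 1) / 5 = 14/5 = 2.8

Step 2 — sample covariance S[i,j] = (1/(n-1)) · Σ_k (x_{k,i} - mean_i) · (x_{k,j} - mean_j), with n-1 = 4.
  S[A,A] = ((1)·(1) + (-1)·(-1) + (1)·(1) + (2)·(2) + (-3)·(-3)) / 4 = 16/4 = 4
  S[A,B] = ((1)·(2.2) + (-1)·(1.2) + (1)·(0.2) + (2)·(-1.8) + (-3)·(-1.8)) / 4 = 3/4 = 0.75
  S[B,B] = ((2.2)·(2.2) + (1.2)·(1.2) + (0.2)·(0.2) + (-1.8)·(-1.8) + (-1.8)·(-1.8)) / 4 = 12.8/4 = 3.2

S is symmetric (S[j,i] = S[i,j]). Assembling:

S = [[4, 0.75],
 [0.75, 3.2]]


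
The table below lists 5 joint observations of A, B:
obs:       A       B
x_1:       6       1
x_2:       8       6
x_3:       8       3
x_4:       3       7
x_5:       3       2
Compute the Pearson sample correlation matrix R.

Step 1 — column means:
  mean(A) = (6 + 8 + 8 + 3 + 3) / 5 = 28/5 = 5.6
  mean(B) = (1 + 6 + 3 + 7 + 2) / 5 = 19/5 = 3.8

Step 2 — sample variances and covariances s[i,j] = (1/(n-1)) · Σ_k (x_{k,i} - mean_i) · (x_{k,j} - mean_j), with n-1 = 4:
  s[A,A] = ((0.4)·(0.4) + (2.4)·(2.4) + (2.4)·(2.4) + (-2.6)·(-2.6) + (-2.6)·(-2.6)) / 4 = 25.2/4 = 6.3
  s[A,B] = ((0.4)·(-2.8) + (2.4)·(2.2) + (2.4)·(-0.8) + (-2.6)·(3.2) + (-2.6)·(-1.8)) / 4 = -1.4/4 = -0.35
  s[B,B] = ((-2.8)·(-2.8) + (2.2)·(2.2) + (-0.8)·(-0.8) + (3.2)·(3.2) + (-1.8)·(-1.8)) / 4 = 26.8/4 = 6.7
  Sample standard deviations s_i = √(s[i,i]):
  s(A) = √(6.3) = 2.51
  s(B) = √(6.7) = 2.5884

Step 3 — r_{ij} = s_{ij} / (s_i · s_j):
  r[A,A] = 1 (diagonal).
  r[A,B] = -0.35 / (2.51 · 2.5884) = -0.35 / 6.4969 = -0.0539
  r[B,B] = 1 (diagonal).

R is symmetric with unit diagonal. Assembling:

R = [[1, -0.0539],
 [-0.0539, 1]]


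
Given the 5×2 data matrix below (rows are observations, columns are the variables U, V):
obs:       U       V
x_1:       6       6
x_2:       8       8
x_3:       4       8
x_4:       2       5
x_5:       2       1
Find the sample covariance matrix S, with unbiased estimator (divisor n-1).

Step 1 — column means:
  mean(U) = (6 + 8 + 4 + 2 + 2) / 5 = 22/5 = 4.4
  mean(V) = (6 + 8 + 8 + 5 + 1) / 5 = 28/5 = 5.6

Step 2 — sample covariance S[i,j] = (1/(n-1)) · Σ_k (x_{k,i} - mean_i) · (x_{k,j} - mean_j), with n-1 = 4.
  S[U,U] = ((1.6)·(1.6) + (3.6)·(3.6) + (-0.4)·(-0.4) + (-2.4)·(-2.4) + (-2.4)·(-2.4)) / 4 = 27.2/4 = 6.8
  S[U,V] = ((1.6)·(0.4) + (3.6)·(2.4) + (-0.4)·(2.4) + (-2.4)·(-0.6) + (-2.4)·(-4.6)) / 4 = 20.8/4 = 5.2
  S[V,V] = ((0.4)·(0.4) + (2.4)·(2.4) + (2.4)·(2.4) + (-0.6)·(-0.6) + (-4.6)·(-4.6)) / 4 = 33.2/4 = 8.3

S is symmetric (S[j,i] = S[i,j]). Assembling:

S = [[6.8, 5.2],
 [5.2, 8.3]]


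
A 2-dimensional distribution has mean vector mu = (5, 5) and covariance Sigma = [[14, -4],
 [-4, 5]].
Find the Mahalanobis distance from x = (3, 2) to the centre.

Step 1 — centre the observation: (x - mu) = (-2, -3).

Step 2 — invert Sigma. det(Sigma) = 14·5 - (-4)² = 54.
  Sigma^{-1} = (1/det) · [[d, -b], [-b, a]] = [[0.0926, 0.0741],
 [0.0741, 0.2593]].

Step 3 — form the quadratic (x - mu)^T · Sigma^{-1} · (x - mu):
  Sigma^{-1} · (x - mu) = (-0.4074, -0.9259).
  (x - mu)^T · [Sigma^{-1} · (x - mu)] = (-2)·(-0.4074) + (-3)·(-0.9259) = 3.5926.

Step 4 — take square root: d = √(3.5926) ≈ 1.8954.

d(x, mu) = √(3.5926) ≈ 1.8954


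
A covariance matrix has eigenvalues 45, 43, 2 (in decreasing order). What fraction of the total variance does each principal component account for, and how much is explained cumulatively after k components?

Step 1 — total variance = trace(Sigma) = Σ λ_i = 45 + 43 + 2 = 90.

Step 2 — fraction explained by component i = λ_i / Σ λ:
  PC1: 45/90 = 0.5
  PC2: 43/90 = 0.4778
  PC3: 2/90 = 0.0222

Step 3 — cumulative fraction after k components = (λ_1 + ... + λ_k) / Σ λ:
  k = 1: 45/90 = 0.5
  k = 2: (45 + 43)/90 = 88/90 = 0.9778
  k = 3: (45 + 43 + 2)/90 = 90/90 = 1

Summary (fraction, with percent):

explained: PC1 0.5 (50%), PC2 0.4778 (47.78%), PC3 0.0222 (2.22%);  cumulative: 0.5, 0.9778, 1


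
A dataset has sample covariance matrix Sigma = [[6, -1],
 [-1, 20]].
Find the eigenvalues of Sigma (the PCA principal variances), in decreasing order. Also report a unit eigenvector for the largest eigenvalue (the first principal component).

Step 1 — characteristic polynomial of 2×2 Sigma:
  det(Sigma - λI) = λ² - trace · λ + det = 0.
  trace = 6 + 20 = 26, det = 6·20 - (-1)² = 119.
Step 2 — discriminant:
  Δ = trace² - 4·det = 676 - 476 = 200.
Step 3 — eigenvalues:
  λ = (trace ± √Δ)/2 = (26 ± 14.1421)/2,
  λ_1 = 20.0711,  λ_2 = 5.9289.

Step 4 — unit eigenvector for λ_1: solve (Sigma - λ_1 I)v = 0. First row:
  (6 - 20.0711)·v_x + (-1)·v_y = 0, i.e. (-14.0711)·v_x + (-1)·v_y = 0,
  so v ∝ (b, λ_1 - a) = (-1, 14.0711); multiply by -1 so the first entry is positive: u = (1, -14.0711).
  ||u|| = √((1)² + (-14.0711)²) = √(198.9949) ≈ 14.1066,
  v_1 = u/||u|| ≈ (0.0709, -0.9975) (||v_1|| = 1).

λ_1 = 20.0711,  λ_2 = 5.9289;  v_1 ≈ (0.0709, -0.9975)
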